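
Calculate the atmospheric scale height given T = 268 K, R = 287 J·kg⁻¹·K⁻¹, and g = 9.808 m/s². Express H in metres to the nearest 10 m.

H ≈ 7840 m

The scale height of an isothermal atmosphere is H = RT/g.
H = 287 × 268 / 9.808 = 76916/9.808 = 7842.2 m.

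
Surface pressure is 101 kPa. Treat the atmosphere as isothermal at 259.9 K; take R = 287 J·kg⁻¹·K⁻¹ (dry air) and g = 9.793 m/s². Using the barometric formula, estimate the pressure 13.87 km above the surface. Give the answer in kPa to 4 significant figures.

P ≈ 16.35 kPa

Scale height: H = RT/g = 287 × 259.9 / 9.793 = 7616.8 m.
Barometric formula: P = P₀ exp(−z/H).
z/H = 13870/7616.8 = 1.8210; exp(−1.8210) = 0.16186.
P = 101 × 0.16186 = 16.348 kPa.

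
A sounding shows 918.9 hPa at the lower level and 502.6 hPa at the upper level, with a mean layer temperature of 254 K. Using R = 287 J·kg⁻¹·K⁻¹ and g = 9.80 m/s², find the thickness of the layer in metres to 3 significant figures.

Hypsometric equation: Δz = (R T̄/g) ln(P₁/P₂).
R T̄/g = 287 × 254 / 9.80 = 7438.6 m.
ln(918.9/502.6) = ln(1.8283) = 0.60339.
Δz = 7438.6 × 0.60339 = 4488.4 m.

Δz ≈ 4490 m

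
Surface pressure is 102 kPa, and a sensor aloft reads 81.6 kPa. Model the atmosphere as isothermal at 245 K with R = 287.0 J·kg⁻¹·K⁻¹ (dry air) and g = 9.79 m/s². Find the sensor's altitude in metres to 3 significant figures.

z ≈ 1600 m

Scale height: H = RT/g = 287.0 × 245 / 9.79 = 7182.3 m.
Invert the barometric formula: z = H ln(P₀/P).
P₀/P = 102/81.6 = 1.2500; ln(1.2500) = 0.22314.
z = 7182.3 × 0.22314 = 1602.7 m.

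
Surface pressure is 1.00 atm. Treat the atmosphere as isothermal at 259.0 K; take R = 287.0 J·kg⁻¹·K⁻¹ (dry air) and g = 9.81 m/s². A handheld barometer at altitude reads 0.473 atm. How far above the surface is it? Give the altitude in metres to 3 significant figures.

Scale height: H = RT/g = 287.0 × 259.0 / 9.81 = 7577.3 m.
Invert the barometric formula: z = H ln(P₀/P).
P₀/P = 1.00/0.473 = 2.1142; ln(2.1142) = 0.74868.
z = 7577.3 × 0.74868 = 5673.0 m.

z ≈ 5670 m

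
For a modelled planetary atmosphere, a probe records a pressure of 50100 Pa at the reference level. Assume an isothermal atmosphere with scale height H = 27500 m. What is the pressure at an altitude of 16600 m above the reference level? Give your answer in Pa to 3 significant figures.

P ≈ 27400 Pa

Barometric formula: P = P₀ exp(−z/H).
z/H = 16600/27500 = 0.60364; exp(−0.60364) = 0.54682.
P = 50100 × 0.54682 = 27396 Pa.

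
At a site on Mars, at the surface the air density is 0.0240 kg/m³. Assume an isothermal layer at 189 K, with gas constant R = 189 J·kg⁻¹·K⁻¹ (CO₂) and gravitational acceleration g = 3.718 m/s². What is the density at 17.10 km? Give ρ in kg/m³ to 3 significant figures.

ρ ≈ 0.00405 kg/m³

Scale height: H = RT/g = 189 × 189 / 3.718 = 9607.6 m.
In an isothermal atmosphere, density decays like pressure: ρ = ρ₀ exp(−z/H).
z/H = 17100/9607.6 = 1.7798; exp(−1.7798) = 0.16867.
ρ = 0.0240 × 0.16867 = 0.0040481 kg/m³.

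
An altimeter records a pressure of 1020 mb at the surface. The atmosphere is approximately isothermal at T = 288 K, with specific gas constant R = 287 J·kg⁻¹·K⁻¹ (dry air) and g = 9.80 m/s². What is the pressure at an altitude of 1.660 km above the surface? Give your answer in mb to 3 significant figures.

P ≈ 838 mb

Scale height: H = RT/g = 287 × 288 / 9.80 = 8434.3 m.
Barometric formula: P = P₀ exp(−z/H).
z/H = 1660.0/8434.3 = 0.19682; exp(−0.19682) = 0.82134.
P = 1020 × 0.82134 = 837.77 mb.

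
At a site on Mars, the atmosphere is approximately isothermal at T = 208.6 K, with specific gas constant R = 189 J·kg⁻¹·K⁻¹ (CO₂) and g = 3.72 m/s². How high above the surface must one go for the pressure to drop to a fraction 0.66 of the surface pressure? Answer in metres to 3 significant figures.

z ≈ 4400 m

Scale height: H = RT/g = 189 × 208.6 / 3.72 = 10598 m.
Set P/P₀ = exp(−z/H) = 0.66, so z = −H ln(0.66).
−ln(0.66) = 0.41552; z = 10598 × 0.41552 = 4403.7 m.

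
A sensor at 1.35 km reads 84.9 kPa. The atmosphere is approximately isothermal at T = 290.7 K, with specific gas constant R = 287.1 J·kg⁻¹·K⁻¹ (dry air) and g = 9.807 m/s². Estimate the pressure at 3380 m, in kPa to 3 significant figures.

P ≈ 66.9 kPa

Scale height: H = RT/g = 287.1 × 290.7 / 9.807 = 8510.2 m.
Between two levels, P₂ = P₁ exp(−Δz/H) with Δz = z₂ − z₁.
Δz = 3380.0 − 1350.0 = 2030.0 m; Δz/H = 2030.0/8510.2 = 0.23854.
P₂ = 84.9 × exp(−0.23854) = 84.9 × 0.78778 = 66.883 kPa.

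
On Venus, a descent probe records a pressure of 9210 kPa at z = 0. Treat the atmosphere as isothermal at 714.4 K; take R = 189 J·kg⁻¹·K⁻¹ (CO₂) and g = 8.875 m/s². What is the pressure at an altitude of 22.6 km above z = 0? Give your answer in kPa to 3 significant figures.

P ≈ 2090 kPa

Scale height: H = RT/g = 189 × 714.4 / 8.875 = 15214 m.
Barometric formula: P = P₀ exp(−z/H).
z/H = 22600/15214 = 1.4855; exp(−1.4855) = 0.22639.
P = 9210 × 0.22639 = 2085.1 kPa.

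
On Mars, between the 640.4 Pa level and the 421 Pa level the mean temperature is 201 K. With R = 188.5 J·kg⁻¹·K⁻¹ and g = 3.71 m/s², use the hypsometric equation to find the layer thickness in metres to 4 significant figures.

Hypsometric equation: Δz = (R T̄/g) ln(P₁/P₂).
R T̄/g = 188.5 × 201 / 3.71 = 10213 m.
ln(640.4/421) = ln(1.5211) = 0.41943.
Δz = 10213 × 0.41943 = 4283.6 m.

Δz ≈ 4284 m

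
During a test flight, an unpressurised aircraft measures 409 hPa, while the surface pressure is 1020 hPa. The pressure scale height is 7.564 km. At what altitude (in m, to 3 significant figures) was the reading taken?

Invert the barometric formula: z = H ln(P₀/P).
P₀/P = 1020/409 = 2.4939; ln(2.4939) = 0.91385.
z = 7564.0 × 0.91385 = 6912.4 m.

z ≈ 6910 m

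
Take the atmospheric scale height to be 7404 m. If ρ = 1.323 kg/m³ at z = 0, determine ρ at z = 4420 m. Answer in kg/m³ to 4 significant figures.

In an isothermal atmosphere, density decays like pressure: ρ = ρ₀ exp(−z/H).
z/H = 4420.0/7404.0 = 0.59697; exp(−0.59697) = 0.55048.
ρ = 1.323 × 0.55048 = 0.72829 kg/m³.

ρ ≈ 0.7283 kg/m³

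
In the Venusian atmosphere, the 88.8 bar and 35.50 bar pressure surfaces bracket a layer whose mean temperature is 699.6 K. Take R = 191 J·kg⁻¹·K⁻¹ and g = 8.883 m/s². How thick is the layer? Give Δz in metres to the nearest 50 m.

Δz ≈ 13800 m

Hypsometric equation: Δz = (R T̄/g) ln(P₁/P₂).
R T̄/g = 191 × 699.6 / 8.883 = 15043 m.
ln(88.8/35.50) = ln(2.5014) = 0.91685.
Δz = 15043 × 0.91685 = 13792 m.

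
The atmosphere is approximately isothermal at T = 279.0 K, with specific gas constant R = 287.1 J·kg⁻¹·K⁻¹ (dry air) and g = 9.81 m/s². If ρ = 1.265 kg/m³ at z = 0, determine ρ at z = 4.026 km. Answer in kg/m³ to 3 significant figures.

ρ ≈ 0.773 kg/m³

Scale height: H = RT/g = 287.1 × 279.0 / 9.81 = 8165.2 m.
In an isothermal atmosphere, density decays like pressure: ρ = ρ₀ exp(−z/H).
z/H = 4026.0/8165.2 = 0.49307; exp(−0.49307) = 0.61075.
ρ = 1.265 × 0.61075 = 0.77260 kg/m³.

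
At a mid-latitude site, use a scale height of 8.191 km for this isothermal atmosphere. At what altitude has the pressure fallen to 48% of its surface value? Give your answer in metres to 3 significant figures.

z ≈ 6010 m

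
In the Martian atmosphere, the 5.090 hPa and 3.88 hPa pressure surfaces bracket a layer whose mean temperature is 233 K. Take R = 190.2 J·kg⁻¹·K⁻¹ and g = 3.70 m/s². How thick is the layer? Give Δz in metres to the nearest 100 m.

Hypsometric equation: Δz = (R T̄/g) ln(P₁/P₂).
R T̄/g = 190.2 × 233 / 3.70 = 11977 m.
ln(5.090/3.88) = ln(1.3119) = 0.27148.
Δz = 11977 × 0.27148 = 3251.5 m.

Δz ≈ 3300 m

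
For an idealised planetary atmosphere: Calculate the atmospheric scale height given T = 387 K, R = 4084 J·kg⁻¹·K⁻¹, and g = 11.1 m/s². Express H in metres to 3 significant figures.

The scale height of an isothermal atmosphere is H = RT/g.
H = 4084 × 387 / 11.1 = 1580500/11.1 = 142390 m.

H ≈ 142000 m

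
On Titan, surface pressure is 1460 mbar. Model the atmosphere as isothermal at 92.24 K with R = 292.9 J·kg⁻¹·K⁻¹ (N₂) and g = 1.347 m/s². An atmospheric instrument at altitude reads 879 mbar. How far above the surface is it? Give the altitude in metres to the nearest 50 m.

z ≈ 10200 m

Scale height: H = RT/g = 292.9 × 92.24 / 1.347 = 20057 m.
Invert the barometric formula: z = H ln(P₀/P).
P₀/P = 1460/879 = 1.6610; ln(1.6610) = 0.50742.
z = 20057 × 0.50742 = 10177 m.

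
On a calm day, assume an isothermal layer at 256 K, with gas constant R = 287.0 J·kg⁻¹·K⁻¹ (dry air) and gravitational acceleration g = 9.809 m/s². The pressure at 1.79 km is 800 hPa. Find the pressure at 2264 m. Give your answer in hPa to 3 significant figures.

P ≈ 751 hPa

Scale height: H = RT/g = 287.0 × 256 / 9.809 = 7490.3 m.
Between two levels, P₂ = P₁ exp(−Δz/H) with Δz = z₂ − z₁.
Δz = 2264.0 − 1790.0 = 474.00 m; Δz/H = 474.00/7490.3 = 0.063282.
P₂ = 800 × exp(−0.063282) = 800 × 0.93868 = 750.94 hPa.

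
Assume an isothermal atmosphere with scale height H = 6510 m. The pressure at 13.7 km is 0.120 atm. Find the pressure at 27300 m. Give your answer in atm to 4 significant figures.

Between two levels, P₂ = P₁ exp(−Δz/H) with Δz = z₂ − z₁.
Δz = 27300 − 13700 = 13600 m; Δz/H = 13600/6510.0 = 2.0891.
P₂ = 0.120 × exp(−2.0891) = 0.120 × 0.12380 = 0.014856 atm.

P ≈ 0.01486 atm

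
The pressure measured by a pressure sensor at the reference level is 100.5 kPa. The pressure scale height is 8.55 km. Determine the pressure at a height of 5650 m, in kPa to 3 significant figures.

P ≈ 51.9 kPa

Barometric formula: P = P₀ exp(−z/H).
z/H = 5650.0/8550.0 = 0.66082; exp(−0.66082) = 0.51643.
P = 100.5 × 0.51643 = 51.901 kPa.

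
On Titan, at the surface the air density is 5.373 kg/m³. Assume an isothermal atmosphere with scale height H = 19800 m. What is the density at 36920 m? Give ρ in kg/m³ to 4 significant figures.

ρ ≈ 0.8326 kg/m³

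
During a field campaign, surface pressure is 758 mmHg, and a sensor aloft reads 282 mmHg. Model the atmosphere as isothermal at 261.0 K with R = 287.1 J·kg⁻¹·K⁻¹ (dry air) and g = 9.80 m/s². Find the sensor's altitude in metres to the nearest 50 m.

Scale height: H = RT/g = 287.1 × 261.0 / 9.80 = 7646.2 m.
Invert the barometric formula: z = H ln(P₀/P).
P₀/P = 758/282 = 2.6879; ln(2.6879) = 0.98876.
z = 7646.2 × 0.98876 = 7560.3 m.

z ≈ 7550 m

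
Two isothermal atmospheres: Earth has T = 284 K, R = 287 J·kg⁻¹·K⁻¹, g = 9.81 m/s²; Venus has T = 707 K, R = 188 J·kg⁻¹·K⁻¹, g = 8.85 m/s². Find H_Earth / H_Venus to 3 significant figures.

H = RT/g for each body.
H_Earth = 287 × 284 / 9.81 = 8308.7 m.
H_Venus = 188 × 707 / 8.85 = 15019 m.
H_Earth/H_Venus = 8308.7/15019 = 0.55321.

H_Earth/H_Venus ≈ 0.553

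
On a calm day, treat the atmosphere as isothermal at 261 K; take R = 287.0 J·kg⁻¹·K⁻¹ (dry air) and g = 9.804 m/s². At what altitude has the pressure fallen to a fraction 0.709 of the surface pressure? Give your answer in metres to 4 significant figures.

Scale height: H = RT/g = 287.0 × 261 / 9.804 = 7640.5 m.
Set P/P₀ = exp(−z/H) = 0.709, so z = −H ln(0.709).
−ln(0.709) = 0.34390; z = 7640.5 × 0.34390 = 2627.6 m.

z ≈ 2628 m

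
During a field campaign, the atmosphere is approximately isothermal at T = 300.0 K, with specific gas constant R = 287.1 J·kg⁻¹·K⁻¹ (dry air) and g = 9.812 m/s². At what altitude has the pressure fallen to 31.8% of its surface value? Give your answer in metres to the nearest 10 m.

Scale height: H = RT/g = 287.1 × 300.0 / 9.812 = 8778.0 m.
Set P/P₀ = exp(−z/H) = 0.318, so z = −H ln(0.318).
−ln(0.318) = 1.1457; z = 8778.0 × 1.1457 = 10057 m.

z ≈ 10060 m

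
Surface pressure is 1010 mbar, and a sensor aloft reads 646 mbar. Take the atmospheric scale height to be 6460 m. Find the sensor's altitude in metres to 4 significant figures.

Invert the barometric formula: z = H ln(P₀/P).
P₀/P = 1010/646 = 1.5635; ln(1.5635) = 0.44693.
z = 6460.0 × 0.44693 = 2887.2 m.

z ≈ 2887 m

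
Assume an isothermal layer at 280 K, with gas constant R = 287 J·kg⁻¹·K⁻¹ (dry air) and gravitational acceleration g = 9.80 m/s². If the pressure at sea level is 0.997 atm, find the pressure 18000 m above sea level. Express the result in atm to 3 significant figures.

Scale height: H = RT/g = 287 × 280 / 9.80 = 8200.0 m.
Barometric formula: P = P₀ exp(−z/H).
z/H = 18000/8200.0 = 2.1951; exp(−2.1951) = 0.11135.
P = 0.997 × 0.11135 = 0.11102 atm.

P ≈ 0.111 atm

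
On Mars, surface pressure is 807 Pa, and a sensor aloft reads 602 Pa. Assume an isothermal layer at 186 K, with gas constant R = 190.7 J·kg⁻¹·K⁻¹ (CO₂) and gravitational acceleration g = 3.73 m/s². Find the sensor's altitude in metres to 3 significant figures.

Scale height: H = RT/g = 190.7 × 186 / 3.73 = 9509.4 m.
Invert the barometric formula: z = H ln(P₀/P).
P₀/P = 807/602 = 1.3405; ln(1.3405) = 0.29304.
z = 9509.4 × 0.29304 = 2786.6 m.

z ≈ 2790 m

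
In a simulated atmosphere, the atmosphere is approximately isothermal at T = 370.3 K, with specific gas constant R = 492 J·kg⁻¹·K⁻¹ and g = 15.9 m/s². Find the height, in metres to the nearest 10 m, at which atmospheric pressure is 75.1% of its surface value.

Scale height: H = RT/g = 492 × 370.3 / 15.9 = 11458 m.
Set P/P₀ = exp(−z/H) = 0.751, so z = −H ln(0.751).
−ln(0.751) = 0.28635; z = 11458 × 0.28635 = 3281.0 m.

z ≈ 3280 m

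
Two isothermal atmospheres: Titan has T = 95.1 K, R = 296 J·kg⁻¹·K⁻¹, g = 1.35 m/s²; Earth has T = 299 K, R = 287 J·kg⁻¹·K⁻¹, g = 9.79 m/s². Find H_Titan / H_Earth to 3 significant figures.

H_Titan/H_Earth ≈ 2.38

H = RT/g for each body.
H_Titan = 296 × 95.1 / 1.35 = 20852 m.
H_Earth = 287 × 299 / 9.79 = 8765.4 m.
H_Titan/H_Earth = 20852/8765.4 = 2.3789.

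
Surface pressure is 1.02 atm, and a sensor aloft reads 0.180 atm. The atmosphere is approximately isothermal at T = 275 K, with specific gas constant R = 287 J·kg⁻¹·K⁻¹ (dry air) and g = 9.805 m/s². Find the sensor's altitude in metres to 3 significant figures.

z ≈ 14000 m

Scale height: H = RT/g = 287 × 275 / 9.805 = 8049.5 m.
Invert the barometric formula: z = H ln(P₀/P).
P₀/P = 1.02/0.180 = 5.6667; ln(5.6667) = 1.7346.
z = 8049.5 × 1.7346 = 13963 m.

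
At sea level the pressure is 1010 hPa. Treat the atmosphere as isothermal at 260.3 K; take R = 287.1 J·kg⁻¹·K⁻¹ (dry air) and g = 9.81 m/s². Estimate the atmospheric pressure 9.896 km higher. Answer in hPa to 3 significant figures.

Scale height: H = RT/g = 287.1 × 260.3 / 9.81 = 7618.0 m.
Barometric formula: P = P₀ exp(−z/H).
z/H = 9896.0/7618.0 = 1.2990; exp(−1.2990) = 0.27280.
P = 1010 × 0.27280 = 275.53 hPa.

P ≈ 276 hPa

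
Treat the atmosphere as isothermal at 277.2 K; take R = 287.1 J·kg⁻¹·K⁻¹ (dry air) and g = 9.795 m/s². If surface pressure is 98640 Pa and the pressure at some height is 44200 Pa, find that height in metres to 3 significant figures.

Scale height: H = RT/g = 287.1 × 277.2 / 9.795 = 8125.0 m.
Invert the barometric formula: z = H ln(P₀/P).
P₀/P = 98640/44200 = 2.2317; ln(2.2317) = 0.80276.
z = 8125.0 × 0.80276 = 6522.4 m.

z ≈ 6520 m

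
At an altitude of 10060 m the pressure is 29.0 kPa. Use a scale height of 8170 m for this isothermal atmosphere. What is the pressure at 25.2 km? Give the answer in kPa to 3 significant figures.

P ≈ 4.55 kPa

Between two levels, P₂ = P₁ exp(−Δz/H) with Δz = z₂ − z₁.
Δz = 25200 − 10060 = 15140 m; Δz/H = 15140/8170.0 = 1.8531.
P₂ = 29.0 × exp(−1.8531) = 29.0 × 0.15675 = 4.5457 kPa.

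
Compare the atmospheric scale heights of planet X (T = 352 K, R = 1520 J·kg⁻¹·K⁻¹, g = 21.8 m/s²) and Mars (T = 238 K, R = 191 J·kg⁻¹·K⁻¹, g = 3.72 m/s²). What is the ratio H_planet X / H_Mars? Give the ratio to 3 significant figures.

H = RT/g for each body.
H_planet X = 1520 × 352 / 21.8 = 24543 m.
H_Mars = 191 × 238 / 3.72 = 12220 m.
H_planet X/H_Mars = 24543/12220 = 2.0084.

H_planet X/H_Mars ≈ 2.01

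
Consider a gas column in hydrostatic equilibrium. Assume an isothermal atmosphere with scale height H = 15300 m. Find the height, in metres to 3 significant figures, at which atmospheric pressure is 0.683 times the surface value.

Set P/P₀ = exp(−z/H) = 0.683, so z = −H ln(0.683).
−ln(0.683) = 0.38126; z = 15300 × 0.38126 = 5833.3 m.

z ≈ 5830 m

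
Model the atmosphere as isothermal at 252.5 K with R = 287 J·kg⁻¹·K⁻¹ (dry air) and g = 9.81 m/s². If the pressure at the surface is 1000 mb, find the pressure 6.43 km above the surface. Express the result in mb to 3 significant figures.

P ≈ 419 mb

Scale height: H = RT/g = 287 × 252.5 / 9.81 = 7387.1 m.
Barometric formula: P = P₀ exp(−z/H).
z/H = 6430.0/7387.1 = 0.87044; exp(−0.87044) = 0.41877.
P = 1000 × 0.41877 = 418.77 mb.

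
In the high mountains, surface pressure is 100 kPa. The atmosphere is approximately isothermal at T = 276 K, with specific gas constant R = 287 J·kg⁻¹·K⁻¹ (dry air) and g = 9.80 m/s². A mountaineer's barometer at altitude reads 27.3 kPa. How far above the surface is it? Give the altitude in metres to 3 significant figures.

Scale height: H = RT/g = 287 × 276 / 9.80 = 8082.9 m.
Invert the barometric formula: z = H ln(P₀/P).
P₀/P = 100/27.3 = 3.6630; ln(3.6630) = 1.2983.
z = 8082.9 × 1.2983 = 10494 m.

z ≈ 10500 m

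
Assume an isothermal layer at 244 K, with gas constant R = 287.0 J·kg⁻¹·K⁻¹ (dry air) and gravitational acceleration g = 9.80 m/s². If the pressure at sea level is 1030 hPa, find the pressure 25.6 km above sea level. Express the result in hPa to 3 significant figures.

P ≈ 28.6 hPa

Scale height: H = RT/g = 287.0 × 244 / 9.80 = 7145.7 m.
Barometric formula: P = P₀ exp(−z/H).
z/H = 25600/7145.7 = 3.5826; exp(−3.5826) = 0.027803.
P = 1030 × 0.027803 = 28.637 hPa.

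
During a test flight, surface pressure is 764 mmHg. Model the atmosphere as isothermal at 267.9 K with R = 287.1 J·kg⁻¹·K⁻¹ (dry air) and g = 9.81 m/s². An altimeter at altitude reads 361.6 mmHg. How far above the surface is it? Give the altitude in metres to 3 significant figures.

z ≈ 5860 m

Scale height: H = RT/g = 287.1 × 267.9 / 9.81 = 7840.4 m.
Invert the barometric formula: z = H ln(P₀/P).
P₀/P = 764/361.6 = 2.1128; ln(2.1128) = 0.74801.
z = 7840.4 × 0.74801 = 5864.7 m.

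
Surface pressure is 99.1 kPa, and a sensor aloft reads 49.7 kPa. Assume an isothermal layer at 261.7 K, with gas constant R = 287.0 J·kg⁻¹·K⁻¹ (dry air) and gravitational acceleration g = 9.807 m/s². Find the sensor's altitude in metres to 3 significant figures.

z ≈ 5290 m

Scale height: H = RT/g = 287.0 × 261.7 / 9.807 = 7658.6 m.
Invert the barometric formula: z = H ln(P₀/P).
P₀/P = 99.1/49.7 = 1.9940; ln(1.9940) = 0.69014.
z = 7658.6 × 0.69014 = 5285.5 m.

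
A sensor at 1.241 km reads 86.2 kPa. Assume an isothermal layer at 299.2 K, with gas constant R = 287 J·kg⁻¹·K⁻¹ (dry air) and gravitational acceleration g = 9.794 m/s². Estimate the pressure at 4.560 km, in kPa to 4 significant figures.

P ≈ 59.03 kPa

Scale height: H = RT/g = 287 × 299.2 / 9.794 = 8767.7 m.
Between two levels, P₂ = P₁ exp(−Δz/H) with Δz = z₂ − z₁.
Δz = 4560.0 − 1241.0 = 3319.0 m; Δz/H = 3319.0/8767.7 = 0.37855.
P₂ = 86.2 × exp(−0.37855) = 86.2 × 0.68485 = 59.034 kPa.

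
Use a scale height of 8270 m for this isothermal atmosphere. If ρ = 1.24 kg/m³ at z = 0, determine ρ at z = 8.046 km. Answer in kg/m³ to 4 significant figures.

ρ ≈ 0.4687 kg/m³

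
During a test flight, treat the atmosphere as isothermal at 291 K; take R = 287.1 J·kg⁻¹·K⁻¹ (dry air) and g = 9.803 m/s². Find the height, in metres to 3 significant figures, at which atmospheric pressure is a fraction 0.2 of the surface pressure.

z ≈ 13700 m

Scale height: H = RT/g = 287.1 × 291 / 9.803 = 8522.5 m.
Set P/P₀ = exp(−z/H) = 0.2, so z = −H ln(0.2).
−ln(0.2) = 1.6094; z = 8522.5 × 1.6094 = 13716 m.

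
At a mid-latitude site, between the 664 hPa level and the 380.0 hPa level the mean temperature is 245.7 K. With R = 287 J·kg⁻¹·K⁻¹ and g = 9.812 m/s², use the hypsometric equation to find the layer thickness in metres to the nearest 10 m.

Δz ≈ 4010 m

Hypsometric equation: Δz = (R T̄/g) ln(P₁/P₂).
R T̄/g = 287 × 245.7 / 9.812 = 7186.7 m.
ln(664/380.0) = ln(1.7474) = 0.55813.
Δz = 7186.7 × 0.55813 = 4011.1 m.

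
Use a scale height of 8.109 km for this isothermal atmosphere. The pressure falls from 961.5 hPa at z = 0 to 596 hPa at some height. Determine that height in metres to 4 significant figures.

z ≈ 3878 m

Invert the barometric formula: z = H ln(P₀/P).
P₀/P = 961.5/596 = 1.6133; ln(1.6133) = 0.47828.
z = 8109.0 × 0.47828 = 3878.4 m.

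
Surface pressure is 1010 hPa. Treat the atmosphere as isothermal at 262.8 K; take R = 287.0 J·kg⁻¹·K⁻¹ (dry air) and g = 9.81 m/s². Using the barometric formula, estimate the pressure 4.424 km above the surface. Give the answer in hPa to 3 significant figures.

Scale height: H = RT/g = 287.0 × 262.8 / 9.81 = 7688.4 m.
Barometric formula: P = P₀ exp(−z/H).
z/H = 4424.0/7688.4 = 0.57541; exp(−0.57541) = 0.56247.
P = 1010 × 0.56247 = 568.09 hPa.

P ≈ 568 hPa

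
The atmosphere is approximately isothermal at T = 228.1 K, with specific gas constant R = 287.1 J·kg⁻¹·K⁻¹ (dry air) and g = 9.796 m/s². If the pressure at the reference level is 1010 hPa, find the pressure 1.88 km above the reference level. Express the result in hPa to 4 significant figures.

P ≈ 762.4 hPa

Scale height: H = RT/g = 287.1 × 228.1 / 9.796 = 6685.1 m.
Barometric formula: P = P₀ exp(−z/H).
z/H = 1880.0/6685.1 = 0.28122; exp(−0.28122) = 0.75486.
P = 1010 × 0.75486 = 762.41 hPa.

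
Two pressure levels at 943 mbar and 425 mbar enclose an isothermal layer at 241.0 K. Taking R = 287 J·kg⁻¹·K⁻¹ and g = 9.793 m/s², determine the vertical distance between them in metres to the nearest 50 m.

Δz ≈ 5650 m

Hypsometric equation: Δz = (R T̄/g) ln(P₁/P₂).
R T̄/g = 287 × 241.0 / 9.793 = 7062.9 m.
ln(943/425) = ln(2.2188) = 0.79697.
Δz = 7062.9 × 0.79697 = 5628.9 m.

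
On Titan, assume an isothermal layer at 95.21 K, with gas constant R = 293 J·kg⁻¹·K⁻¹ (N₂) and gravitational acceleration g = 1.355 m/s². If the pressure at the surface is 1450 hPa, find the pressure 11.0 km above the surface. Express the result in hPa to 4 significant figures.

P ≈ 849.8 hPa

Scale height: H = RT/g = 293 × 95.21 / 1.355 = 20588 m.
Barometric formula: P = P₀ exp(−z/H).
z/H = 11000/20588 = 0.53429; exp(−0.53429) = 0.58609.
P = 1450 × 0.58609 = 849.83 hPa.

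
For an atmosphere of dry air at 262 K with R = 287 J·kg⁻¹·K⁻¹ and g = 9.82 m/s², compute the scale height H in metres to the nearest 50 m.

The scale height of an isothermal atmosphere is H = RT/g.
H = 287 × 262 / 9.82 = 75194/9.82 = 7657.2 m.

H ≈ 7650 m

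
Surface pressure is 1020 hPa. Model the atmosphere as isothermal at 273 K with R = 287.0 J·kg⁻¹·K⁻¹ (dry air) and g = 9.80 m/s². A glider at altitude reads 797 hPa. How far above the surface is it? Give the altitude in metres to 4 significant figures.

z ≈ 1972 m

Scale height: H = RT/g = 287.0 × 273 / 9.80 = 7995.0 m.
Invert the barometric formula: z = H ln(P₀/P).
P₀/P = 1020/797 = 1.2798; ln(1.2798) = 0.24670.
z = 7995.0 × 0.24670 = 1972.4 m.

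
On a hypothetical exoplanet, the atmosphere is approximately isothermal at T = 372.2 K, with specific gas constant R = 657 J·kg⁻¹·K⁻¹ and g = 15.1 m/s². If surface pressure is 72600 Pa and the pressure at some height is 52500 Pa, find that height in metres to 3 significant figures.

z ≈ 5250 m

Scale height: H = RT/g = 657 × 372.2 / 15.1 = 16194 m.
Invert the barometric formula: z = H ln(P₀/P).
P₀/P = 72600/52500 = 1.3829; ln(1.3829) = 0.32418.
z = 16194 × 0.32418 = 5249.8 m.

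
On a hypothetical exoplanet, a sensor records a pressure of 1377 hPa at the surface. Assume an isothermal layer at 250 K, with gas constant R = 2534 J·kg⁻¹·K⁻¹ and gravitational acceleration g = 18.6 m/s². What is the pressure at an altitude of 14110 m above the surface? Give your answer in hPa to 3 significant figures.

Scale height: H = RT/g = 2534 × 250 / 18.6 = 34059 m.
Barometric formula: P = P₀ exp(−z/H).
z/H = 14110/34059 = 0.41428; exp(−0.41428) = 0.66082.
P = 1377 × 0.66082 = 909.95 hPa.

P ≈ 910 hPa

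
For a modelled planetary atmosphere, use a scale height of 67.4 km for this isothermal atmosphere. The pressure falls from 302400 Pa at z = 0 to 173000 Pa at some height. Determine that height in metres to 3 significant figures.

z ≈ 37600 m

Invert the barometric formula: z = H ln(P₀/P).
P₀/P = 302400/173000 = 1.7480; ln(1.7480) = 0.55847.
z = 67400 × 0.55847 = 37641 m.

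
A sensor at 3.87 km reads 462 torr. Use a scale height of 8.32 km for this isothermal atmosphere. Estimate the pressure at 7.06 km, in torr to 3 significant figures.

P ≈ 315 torr

Between two levels, P₂ = P₁ exp(−Δz/H) with Δz = z₂ − z₁.
Δz = 7060.0 − 3870.0 = 3190.0 m; Δz/H = 3190.0/8320.0 = 0.38341.
P₂ = 462 × exp(−0.38341) = 462 × 0.68153 = 314.87 torr.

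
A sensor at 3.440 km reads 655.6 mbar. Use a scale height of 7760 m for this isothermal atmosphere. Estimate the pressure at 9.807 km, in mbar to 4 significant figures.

P ≈ 288.6 mbar

Between two levels, P₂ = P₁ exp(−Δz/H) with Δz = z₂ − z₁.
Δz = 9807.0 − 3440.0 = 6367.0 m; Δz/H = 6367.0/7760.0 = 0.82049.
P₂ = 655.6 × exp(−0.82049) = 655.6 × 0.44022 = 288.61 mbar.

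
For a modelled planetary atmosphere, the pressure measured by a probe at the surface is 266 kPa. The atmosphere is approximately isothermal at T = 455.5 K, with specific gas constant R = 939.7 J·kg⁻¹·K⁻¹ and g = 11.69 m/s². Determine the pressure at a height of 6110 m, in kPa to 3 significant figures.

Scale height: H = RT/g = 939.7 × 455.5 / 11.69 = 36615 m.
Barometric formula: P = P₀ exp(−z/H).
z/H = 6110.0/36615 = 0.16687; exp(−0.16687) = 0.84631.
P = 266 × 0.84631 = 225.12 kPa.

P ≈ 225 kPa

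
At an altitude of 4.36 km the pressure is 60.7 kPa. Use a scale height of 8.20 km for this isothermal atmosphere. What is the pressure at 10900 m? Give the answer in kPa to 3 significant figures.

P ≈ 27.3 kPa

Between two levels, P₂ = P₁ exp(−Δz/H) with Δz = z₂ − z₁.
Δz = 10900 − 4360.0 = 6540.0 m; Δz/H = 6540.0/8200.0 = 0.79756.
P₂ = 60.7 × exp(−0.79756) = 60.7 × 0.45043 = 27.341 kPa.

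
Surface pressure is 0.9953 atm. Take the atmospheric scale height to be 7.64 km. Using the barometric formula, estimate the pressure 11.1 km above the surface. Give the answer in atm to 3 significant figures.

Barometric formula: P = P₀ exp(−z/H).
z/H = 11100/7640.0 = 1.4529; exp(−1.4529) = 0.23389.
P = 0.9953 × 0.23389 = 0.23279 atm.

P ≈ 0.233 atm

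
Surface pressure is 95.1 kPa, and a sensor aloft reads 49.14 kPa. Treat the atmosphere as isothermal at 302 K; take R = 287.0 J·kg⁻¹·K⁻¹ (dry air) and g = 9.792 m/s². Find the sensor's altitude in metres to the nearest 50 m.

Scale height: H = RT/g = 287.0 × 302 / 9.792 = 8851.5 m.
Invert the barometric formula: z = H ln(P₀/P).
P₀/P = 95.1/49.14 = 1.9353; ln(1.9353) = 0.66026.
z = 8851.5 × 0.66026 = 5844.3 m.

z ≈ 5850 m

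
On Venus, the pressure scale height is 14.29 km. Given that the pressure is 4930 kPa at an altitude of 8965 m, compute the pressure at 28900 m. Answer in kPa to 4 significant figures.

Between two levels, P₂ = P₁ exp(−Δz/H) with Δz = z₂ − z₁.
Δz = 28900 − 8965.0 = 19935 m; Δz/H = 19935/14290 = 1.3950.
P₂ = 4930 × exp(−1.3950) = 4930 × 0.24783 = 1221.8 kPa.

P ≈ 1222 kPa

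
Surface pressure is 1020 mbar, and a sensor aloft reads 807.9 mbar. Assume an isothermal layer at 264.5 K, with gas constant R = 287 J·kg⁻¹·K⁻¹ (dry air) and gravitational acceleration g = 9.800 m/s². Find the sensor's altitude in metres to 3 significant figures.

z ≈ 1810 m

Scale height: H = RT/g = 287 × 264.5 / 9.800 = 7746.1 m.
Invert the barometric formula: z = H ln(P₀/P).
P₀/P = 1020/807.9 = 1.2625; ln(1.2625) = 0.23309.
z = 7746.1 × 0.23309 = 1805.5 m.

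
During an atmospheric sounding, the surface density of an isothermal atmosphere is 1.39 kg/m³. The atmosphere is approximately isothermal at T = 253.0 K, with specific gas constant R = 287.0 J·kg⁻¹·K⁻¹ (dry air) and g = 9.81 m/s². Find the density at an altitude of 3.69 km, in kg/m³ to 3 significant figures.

Scale height: H = RT/g = 287.0 × 253.0 / 9.81 = 7401.7 m.
In an isothermal atmosphere, density decays like pressure: ρ = ρ₀ exp(−z/H).
z/H = 3690.0/7401.7 = 0.49853; exp(−0.49853) = 0.60742.
ρ = 1.39 × 0.60742 = 0.84431 kg/m³.

ρ ≈ 0.844 kg/m³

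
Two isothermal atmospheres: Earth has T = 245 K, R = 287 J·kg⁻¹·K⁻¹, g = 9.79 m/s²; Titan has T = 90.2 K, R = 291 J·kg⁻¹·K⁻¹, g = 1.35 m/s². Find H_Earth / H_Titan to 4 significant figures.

H_Earth/H_Titan ≈ 0.3694

H = RT/g for each body.
H_Earth = 287 × 245 / 9.79 = 7182.3 m.
H_Titan = 291 × 90.2 / 1.35 = 19443 m.
H_Earth/H_Titan = 7182.3/19443 = 0.36940.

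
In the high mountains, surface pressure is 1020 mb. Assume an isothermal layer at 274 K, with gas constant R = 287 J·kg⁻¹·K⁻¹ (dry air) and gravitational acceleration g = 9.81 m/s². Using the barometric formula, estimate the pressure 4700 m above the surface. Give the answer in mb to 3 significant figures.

Scale height: H = RT/g = 287 × 274 / 9.81 = 8016.1 m.
Barometric formula: P = P₀ exp(−z/H).
z/H = 4700.0/8016.1 = 0.58632; exp(−0.58632) = 0.55637.
P = 1020 × 0.55637 = 567.50 mb.

P ≈ 567 mb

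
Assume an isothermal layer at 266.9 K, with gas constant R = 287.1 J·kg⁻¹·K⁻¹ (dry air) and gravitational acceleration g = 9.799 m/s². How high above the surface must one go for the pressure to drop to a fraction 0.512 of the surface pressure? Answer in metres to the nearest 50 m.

Scale height: H = RT/g = 287.1 × 266.9 / 9.799 = 7819.9 m.
Set P/P₀ = exp(−z/H) = 0.512, so z = −H ln(0.512).
−ln(0.512) = 0.66943; z = 7819.9 × 0.66943 = 5234.9 m.

z ≈ 5250 m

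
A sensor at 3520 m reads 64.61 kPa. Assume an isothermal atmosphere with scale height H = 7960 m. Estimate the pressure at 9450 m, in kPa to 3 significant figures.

P ≈ 30.7 kPa

Between two levels, P₂ = P₁ exp(−Δz/H) with Δz = z₂ − z₁.
Δz = 9450.0 − 3520.0 = 5930.0 m; Δz/H = 5930.0/7960.0 = 0.74497.
P₂ = 64.61 × exp(−0.74497) = 64.61 × 0.47475 = 30.674 kPa.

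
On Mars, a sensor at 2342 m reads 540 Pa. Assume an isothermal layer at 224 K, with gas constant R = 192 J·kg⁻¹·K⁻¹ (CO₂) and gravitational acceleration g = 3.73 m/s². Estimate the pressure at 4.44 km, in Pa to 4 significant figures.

P ≈ 450.2 Pa

Scale height: H = RT/g = 192 × 224 / 3.73 = 11530 m.
Between two levels, P₂ = P₁ exp(−Δz/H) with Δz = z₂ − z₁.
Δz = 4440.0 − 2342.0 = 2098.0 m; Δz/H = 2098.0/11530 = 0.18196.
P₂ = 540 × exp(−0.18196) = 540 × 0.83363 = 450.16 Pa.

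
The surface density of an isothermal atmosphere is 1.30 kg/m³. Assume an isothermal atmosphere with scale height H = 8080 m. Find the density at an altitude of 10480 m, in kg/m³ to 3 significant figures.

ρ ≈ 0.355 kg/m³

In an isothermal atmosphere, density decays like pressure: ρ = ρ₀ exp(−z/H).
z/H = 10480/8080.0 = 1.2970; exp(−1.2970) = 0.27335.
ρ = 1.30 × 0.27335 = 0.35535 kg/m³.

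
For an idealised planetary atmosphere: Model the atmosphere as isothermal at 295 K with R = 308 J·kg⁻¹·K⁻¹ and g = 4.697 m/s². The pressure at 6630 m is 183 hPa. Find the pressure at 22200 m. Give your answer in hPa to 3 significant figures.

P ≈ 81.8 hPa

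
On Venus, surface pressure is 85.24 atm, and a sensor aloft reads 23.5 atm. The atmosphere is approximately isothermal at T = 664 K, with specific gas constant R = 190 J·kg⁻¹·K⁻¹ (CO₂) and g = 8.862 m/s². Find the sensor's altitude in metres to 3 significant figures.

Scale height: H = RT/g = 190 × 664 / 8.862 = 14236 m.
Invert the barometric formula: z = H ln(P₀/P).
P₀/P = 85.24/23.5 = 3.6272; ln(3.6272) = 1.2885.
z = 14236 × 1.2885 = 18343 m.

z ≈ 18300 m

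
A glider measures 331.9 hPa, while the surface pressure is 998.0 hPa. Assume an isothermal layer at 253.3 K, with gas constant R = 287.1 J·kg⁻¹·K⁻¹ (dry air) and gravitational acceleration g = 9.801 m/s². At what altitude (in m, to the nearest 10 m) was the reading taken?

Scale height: H = RT/g = 287.1 × 253.3 / 9.801 = 7419.9 m.
Invert the barometric formula: z = H ln(P₀/P).
P₀/P = 998.0/331.9 = 3.0069; ln(3.0069) = 1.1009.
z = 7419.9 × 1.1009 = 8168.6 m.

z ≈ 8170 m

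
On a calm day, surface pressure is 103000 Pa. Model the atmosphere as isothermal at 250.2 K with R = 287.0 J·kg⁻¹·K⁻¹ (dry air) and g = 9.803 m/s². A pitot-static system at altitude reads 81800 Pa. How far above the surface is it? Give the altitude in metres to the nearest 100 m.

z ≈ 1700 m

Scale height: H = RT/g = 287.0 × 250.2 / 9.803 = 7325.0 m.
Invert the barometric formula: z = H ln(P₀/P).
P₀/P = 103000/81800 = 1.2592; ln(1.2592) = 0.23048.
z = 7325.0 × 0.23048 = 1688.3 m.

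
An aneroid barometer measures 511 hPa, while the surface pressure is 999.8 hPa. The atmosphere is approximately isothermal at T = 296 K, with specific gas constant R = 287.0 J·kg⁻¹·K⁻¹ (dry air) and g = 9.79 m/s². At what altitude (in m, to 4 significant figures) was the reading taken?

z ≈ 5824 m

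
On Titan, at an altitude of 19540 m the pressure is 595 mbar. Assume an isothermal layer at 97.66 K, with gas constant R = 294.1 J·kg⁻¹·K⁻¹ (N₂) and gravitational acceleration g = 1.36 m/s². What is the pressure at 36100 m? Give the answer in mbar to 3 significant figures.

P ≈ 272 mbar

Scale height: H = RT/g = 294.1 × 97.66 / 1.36 = 21119 m.
Between two levels, P₂ = P₁ exp(−Δz/H) with Δz = z₂ − z₁.
Δz = 36100 − 19540 = 16560 m; Δz/H = 16560/21119 = 0.78413.
P₂ = 595 × exp(−0.78413) = 595 × 0.45652 = 271.63 mbar.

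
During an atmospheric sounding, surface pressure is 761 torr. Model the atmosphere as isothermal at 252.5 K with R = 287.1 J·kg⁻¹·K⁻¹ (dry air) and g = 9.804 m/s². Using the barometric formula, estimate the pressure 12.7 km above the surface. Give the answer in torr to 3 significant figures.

Scale height: H = RT/g = 287.1 × 252.5 / 9.804 = 7394.2 m.
Barometric formula: P = P₀ exp(−z/H).
z/H = 12700/7394.2 = 1.7176; exp(−1.7176) = 0.17950.
P = 761 × 0.17950 = 136.60 torr.

P ≈ 137 torr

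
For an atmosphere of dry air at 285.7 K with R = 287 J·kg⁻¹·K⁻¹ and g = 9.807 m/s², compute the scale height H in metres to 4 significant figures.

H ≈ 8361 m

The scale height of an isothermal atmosphere is H = RT/g.
H = 287 × 285.7 / 9.807 = 81996/9.807 = 8361.0 m.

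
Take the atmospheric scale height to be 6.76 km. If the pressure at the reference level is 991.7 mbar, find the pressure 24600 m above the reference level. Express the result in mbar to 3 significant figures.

P ≈ 26.1 mbar

Barometric formula: P = P₀ exp(−z/H).
z/H = 24600/6760.0 = 3.6391; exp(−3.6391) = 0.026276.
P = 991.7 × 0.026276 = 26.058 mbar.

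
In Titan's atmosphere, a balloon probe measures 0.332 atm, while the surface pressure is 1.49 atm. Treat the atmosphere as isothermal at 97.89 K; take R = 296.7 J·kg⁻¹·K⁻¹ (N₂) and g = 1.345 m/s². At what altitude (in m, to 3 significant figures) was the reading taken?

z ≈ 32400 m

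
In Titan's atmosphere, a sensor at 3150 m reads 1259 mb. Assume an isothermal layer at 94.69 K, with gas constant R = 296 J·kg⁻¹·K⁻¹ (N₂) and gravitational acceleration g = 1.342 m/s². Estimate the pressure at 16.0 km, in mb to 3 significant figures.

Scale height: H = RT/g = 296 × 94.69 / 1.342 = 20885 m.
Between two levels, P₂ = P₁ exp(−Δz/H) with Δz = z₂ − z₁.
Δz = 16000 − 3150.0 = 12850 m; Δz/H = 12850/20885 = 0.61527.
P₂ = 1259 × exp(−0.61527) = 1259 × 0.54049 = 680.48 mb.

P ≈ 680 mb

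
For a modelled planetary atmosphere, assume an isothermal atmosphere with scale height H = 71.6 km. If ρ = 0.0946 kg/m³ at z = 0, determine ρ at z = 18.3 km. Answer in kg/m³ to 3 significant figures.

ρ ≈ 0.0733 kg/m³

In an isothermal atmosphere, density decays like pressure: ρ = ρ₀ exp(−z/H).
z/H = 18300/71600 = 0.25559; exp(−0.25559) = 0.77446.
ρ = 0.0946 × 0.77446 = 0.073264 kg/m³.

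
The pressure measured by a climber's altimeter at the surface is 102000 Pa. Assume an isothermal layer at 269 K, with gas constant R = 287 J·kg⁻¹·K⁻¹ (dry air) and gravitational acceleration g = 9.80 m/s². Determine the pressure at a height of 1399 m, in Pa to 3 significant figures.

P ≈ 85400 Pa

Scale height: H = RT/g = 287 × 269 / 9.80 = 7877.9 m.
Barometric formula: P = P₀ exp(−z/H).
z/H = 1399.0/7877.9 = 0.17759; exp(−0.17759) = 0.83729.
P = 102000 × 0.83729 = 85404 Pa.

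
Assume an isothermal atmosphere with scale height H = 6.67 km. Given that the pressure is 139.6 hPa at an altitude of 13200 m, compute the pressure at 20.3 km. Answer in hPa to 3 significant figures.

Between two levels, P₂ = P₁ exp(−Δz/H) with Δz = z₂ − z₁.
Δz = 20300 − 13200 = 7100.0 m; Δz/H = 7100.0/6670.0 = 1.0645.
P₂ = 139.6 × exp(−1.0645) = 139.6 × 0.34490 = 48.148 hPa.

P ≈ 48.1 hPa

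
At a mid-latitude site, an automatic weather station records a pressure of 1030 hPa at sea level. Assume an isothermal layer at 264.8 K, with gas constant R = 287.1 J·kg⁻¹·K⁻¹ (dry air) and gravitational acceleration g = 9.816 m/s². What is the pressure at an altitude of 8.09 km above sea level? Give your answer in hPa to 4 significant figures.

Scale height: H = RT/g = 287.1 × 264.8 / 9.816 = 7744.9 m.
Barometric formula: P = P₀ exp(−z/H).
z/H = 8090.0/7744.9 = 1.0446; exp(−1.0446) = 0.35183.
P = 1030 × 0.35183 = 362.38 hPa.

P ≈ 362.4 hPa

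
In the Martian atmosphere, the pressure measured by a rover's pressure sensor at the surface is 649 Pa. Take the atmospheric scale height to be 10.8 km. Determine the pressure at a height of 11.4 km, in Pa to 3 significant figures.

P ≈ 226 Pa

Barometric formula: P = P₀ exp(−z/H).
z/H = 11400/10800 = 1.0556; exp(−1.0556) = 0.34798.
P = 649 × 0.34798 = 225.84 Pa.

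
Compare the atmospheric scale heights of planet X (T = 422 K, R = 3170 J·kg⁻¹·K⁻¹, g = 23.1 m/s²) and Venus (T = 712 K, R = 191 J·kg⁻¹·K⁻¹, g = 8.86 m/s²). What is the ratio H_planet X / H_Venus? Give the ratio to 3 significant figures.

H_planet X/H_Venus ≈ 3.77

H = RT/g for each body.
H_planet X = 3170 × 422 / 23.1 = 57911 m.
H_Venus = 191 × 712 / 8.86 = 15349 m.
H_planet X/H_Venus = 57911/15349 = 3.7729.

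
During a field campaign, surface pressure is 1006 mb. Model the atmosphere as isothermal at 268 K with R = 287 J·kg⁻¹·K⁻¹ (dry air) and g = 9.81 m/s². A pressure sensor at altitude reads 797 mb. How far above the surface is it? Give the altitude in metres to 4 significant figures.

Scale height: H = RT/g = 287 × 268 / 9.81 = 7840.6 m.
Invert the barometric formula: z = H ln(P₀/P).
P₀/P = 1006/797 = 1.2622; ln(1.2622) = 0.23286.
z = 7840.6 × 0.23286 = 1825.8 m.

z ≈ 1826 m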